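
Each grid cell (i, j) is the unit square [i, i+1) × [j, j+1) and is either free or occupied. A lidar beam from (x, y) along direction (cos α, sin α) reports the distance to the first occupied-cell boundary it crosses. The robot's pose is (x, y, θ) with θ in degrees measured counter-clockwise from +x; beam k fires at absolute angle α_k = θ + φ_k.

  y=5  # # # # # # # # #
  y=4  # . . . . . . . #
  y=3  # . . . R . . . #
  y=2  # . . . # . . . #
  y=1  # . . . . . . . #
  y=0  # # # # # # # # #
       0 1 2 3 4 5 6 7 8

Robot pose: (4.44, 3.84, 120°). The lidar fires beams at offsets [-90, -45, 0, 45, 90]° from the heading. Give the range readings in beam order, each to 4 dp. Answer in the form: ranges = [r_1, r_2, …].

beam 1: φ=-90°, α=30°
  direction (0.8660, 0.5000); cell (4,3); t to first gridline: x 0.6466, y 0.3200 (then +1.1547 / +2.0000)
    (4,4) via y @ 0.3200
    (5,4) via x @ 0.6466
    (6,4) via x @ 1.8013
    (6,5) via y @ 2.3200  # hit
  → r_1 = 2.3200
beam 2: φ=-45°, α=75°
  direction (0.2588, 0.9659); cell (4,3); t to first gridline: x 2.1637, y 0.1656 (then +3.8637 / +1.0353)
    (4,4) via y @ 0.1656
    (4,5) via y @ 1.2009  # hit
  → r_2 = 1.2009
beam 3: φ=0°, α=120°
  direction (-0.5000, 0.8660); cell (4,3); t to first gridline: x 0.8800, y 0.1848 (then +2.0000 / +1.1547)
    (4,4) via y @ 0.1848
    (3,4) via x @ 0.8800
    (3,5) via y @ 1.3395  # hit
  → r_3 = 1.3395
beam 4: φ=45°, α=165°
  direction (-0.9659, 0.2588); cell (4,3); t to first gridline: x 0.4555, y 0.6182 (then +1.0353 / +3.8637)
    (3,3) via x @ 0.4555
    (3,4) via y @ 0.6182
    (2,4) via x @ 1.4908
    (1,4) via x @ 2.5261
    (0,4) via x @ 3.5614  # hit
  → r_4 = 3.5614
beam 5: φ=90°, α=210°
  direction (-0.8660, -0.5000); cell (4,3); t to first gridline: x 0.5081, y 1.6800 (then +1.1547 / +2.0000)
    (3,3) via x @ 0.5081
    (2,3) via x @ 1.6628
    (2,2) via y @ 1.6800
    (1,2) via x @ 2.8175
    (1,1) via y @ 3.6800
    (0,1) via x @ 3.9722  # hit
  → r_5 = 3.9722

ranges = [2.3200, 1.2009, 1.3395, 3.5614, 3.9722]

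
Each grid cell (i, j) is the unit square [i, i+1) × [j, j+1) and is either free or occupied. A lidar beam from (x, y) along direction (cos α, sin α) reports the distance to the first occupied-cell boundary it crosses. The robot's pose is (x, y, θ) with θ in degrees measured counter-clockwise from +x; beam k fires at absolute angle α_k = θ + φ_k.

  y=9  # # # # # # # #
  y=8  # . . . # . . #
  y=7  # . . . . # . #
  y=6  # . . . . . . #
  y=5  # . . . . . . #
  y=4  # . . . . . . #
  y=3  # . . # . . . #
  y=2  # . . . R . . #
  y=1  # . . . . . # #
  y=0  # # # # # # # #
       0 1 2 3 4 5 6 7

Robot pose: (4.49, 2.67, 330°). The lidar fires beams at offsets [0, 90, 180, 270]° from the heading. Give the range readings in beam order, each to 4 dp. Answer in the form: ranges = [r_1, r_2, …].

ranges = [1.7436, 5.0200, 0.6600, 1.9283]

beam 1: φ=0°, α=330°
  dir = (cos 330°, sin 330°) = (0.8660, -0.5000); from cell (4,2)
  next x-line at t=0.5889, next y-line at t=1.3400; Δt_x=1.1547, Δt_y=2.0000
    x: enter (5,2) at t=0.5889
    y: enter (5,1) at t=1.3400
    x: enter (6,1) at t=1.7436 ← occupied
  → r_1 = 1.7436
beam 2: φ=90°, α=60°
  dir = (cos 60°, sin 60°) = (0.5000, 0.8660); from cell (4,2)
  next x-line at t=1.0200, next y-line at t=0.3811; Δt_x=2.0000, Δt_y=1.1547
    y: enter (4,3) at t=0.3811
    x: enter (5,3) at t=1.0200
    y: enter (5,4) at t=1.5358
    y: enter (5,5) at t=2.6905
    x: enter (6,5) at t=3.0200
    y: enter (6,6) at t=3.8452
    y: enter (6,7) at t=4.9999
    x: enter (7,7) at t=5.0200 ← occupied
  → r_2 = 5.0200
beam 3: φ=180°, α=150°
  dir = (cos 150°, sin 150°) = (-0.8660, 0.5000); from cell (4,2)
  next x-line at t=0.5658, next y-line at t=0.6600; Δt_x=1.1547, Δt_y=2.0000
    x: enter (3,2) at t=0.5658
    y: enter (3,3) at t=0.6600 ← occupied
  → r_3 = 0.6600
beam 4: φ=270°, α=240°
  dir = (cos 240°, sin 240°) = (-0.5000, -0.8660); from cell (4,2)
  next x-line at t=0.9800, next y-line at t=0.7736; Δt_x=2.0000, Δt_y=1.1547
    y: enter (4,1) at t=0.7736
    x: enter (3,1) at t=0.9800
    y: enter (3,0) at t=1.9283 ← occupied
  → r_4 = 1.9283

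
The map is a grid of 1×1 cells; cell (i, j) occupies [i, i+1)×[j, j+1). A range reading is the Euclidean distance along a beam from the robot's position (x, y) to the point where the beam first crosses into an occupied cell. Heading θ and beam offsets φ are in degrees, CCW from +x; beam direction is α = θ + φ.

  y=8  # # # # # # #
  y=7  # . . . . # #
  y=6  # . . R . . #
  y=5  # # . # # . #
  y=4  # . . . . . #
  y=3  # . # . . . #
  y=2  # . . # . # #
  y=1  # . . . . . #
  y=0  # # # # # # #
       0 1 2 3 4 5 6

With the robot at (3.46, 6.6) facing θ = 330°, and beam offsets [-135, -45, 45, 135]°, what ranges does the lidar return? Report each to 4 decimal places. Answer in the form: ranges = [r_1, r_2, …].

beam 1: φ=-135°, α=195°
  direction (-0.9659, -0.2588); cell (3,6); t to first gridline: x 0.4762, y 2.3182 (then +1.0353 / +3.8637)
    (2,6) via x @ 0.4762
    (1,6) via x @ 1.5115
    (1,5) via y @ 2.3182  # hit
  → r_1 = 2.3182
beam 2: φ=-45°, α=285°
  direction (0.2588, -0.9659); cell (3,6); t to first gridline: x 2.0864, y 0.6212 (then +3.8637 / +1.0353)
    (3,5) via y @ 0.6212  # hit
  → r_2 = 0.6212
beam 3: φ=45°, α=15°
  direction (0.9659, 0.2588); cell (3,6); t to first gridline: x 0.5590, y 1.5455 (then +1.0353 / +3.8637)
    (4,6) via x @ 0.5590
    (4,7) via y @ 1.5455
    (5,7) via x @ 1.5943  # hit
  → r_3 = 1.5943
beam 4: φ=135°, α=105°
  direction (-0.2588, 0.9659); cell (3,6); t to first gridline: x 1.7773, y 0.4141 (then +3.8637 / +1.0353)
    (3,7) via y @ 0.4141
    (3,8) via y @ 1.4494  # hit
  → r_4 = 1.4494

ranges = [2.3182, 0.6212, 1.5943, 1.4494]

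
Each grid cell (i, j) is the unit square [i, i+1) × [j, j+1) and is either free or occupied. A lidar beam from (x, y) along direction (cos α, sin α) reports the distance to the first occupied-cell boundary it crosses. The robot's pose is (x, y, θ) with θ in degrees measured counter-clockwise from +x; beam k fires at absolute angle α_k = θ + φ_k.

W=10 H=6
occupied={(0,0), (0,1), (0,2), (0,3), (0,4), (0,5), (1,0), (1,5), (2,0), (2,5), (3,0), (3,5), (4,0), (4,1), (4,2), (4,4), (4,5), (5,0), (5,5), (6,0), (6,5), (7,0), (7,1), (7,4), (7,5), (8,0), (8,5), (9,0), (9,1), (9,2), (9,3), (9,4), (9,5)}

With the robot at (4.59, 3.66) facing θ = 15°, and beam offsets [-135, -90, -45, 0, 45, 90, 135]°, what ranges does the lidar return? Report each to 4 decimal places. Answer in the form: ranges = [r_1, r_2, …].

ranges = [0.7621, 0.6833, 3.3200, 2.4950, 0.3926, 0.3520, 0.6800]

beam 1: φ=-135°, α=240°
  d=(-0.5000,-0.8660)  start (4,3)  tX=1.1800 tY=0.7621  stride 1/|dx|=2.0000 1/|dy|=1.1547
    cross y-line → (4,2), t=0.7621 (wall)
  → r_1 = 0.7621
beam 2: φ=-90°, α=285°
  d=(0.2588,-0.9659)  start (4,3)  tX=1.5841 tY=0.6833  stride 1/|dx|=3.8637 1/|dy|=1.0353
    cross y-line → (4,2), t=0.6833 (wall)
  → r_2 = 0.6833
beam 3: φ=-45°, α=330°
  d=(0.8660,-0.5000)  start (4,3)  tX=0.4734 tY=1.3200  stride 1/|dx|=1.1547 1/|dy|=2.0000
    cross x-line → (5,3), t=0.4734
    cross y-line → (5,2), t=1.3200
    cross x-line → (6,2), t=1.6281
    cross x-line → (7,2), t=2.7828
    cross y-line → (7,1), t=3.3200 (wall)
  → r_3 = 3.3200
beam 4: φ=0°, α=15°
  d=(0.9659,0.2588)  start (4,3)  tX=0.4245 tY=1.3137  stride 1/|dx|=1.0353 1/|dy|=3.8637
    cross x-line → (5,3), t=0.4245
    cross y-line → (5,4), t=1.3137
    cross x-line → (6,4), t=1.4597
    cross x-line → (7,4), t=2.4950 (wall)
  → r_4 = 2.4950
beam 5: φ=45°, α=60°
  d=(0.5000,0.8660)  start (4,3)  tX=0.8200 tY=0.3926  stride 1/|dx|=2.0000 1/|dy|=1.1547
    cross y-line → (4,4), t=0.3926 (wall)
  → r_5 = 0.3926
beam 6: φ=90°, α=105°
  d=(-0.2588,0.9659)  start (4,3)  tX=2.2796 tY=0.3520  stride 1/|dx|=3.8637 1/|dy|=1.0353
    cross y-line → (4,4), t=0.3520 (wall)
  → r_6 = 0.3520
beam 7: φ=135°, α=150°
  d=(-0.8660,0.5000)  start (4,3)  tX=0.6813 tY=0.6800  stride 1/|dx|=1.1547 1/|dy|=2.0000
    cross y-line → (4,4), t=0.6800 (wall)
  → r_7 = 0.6800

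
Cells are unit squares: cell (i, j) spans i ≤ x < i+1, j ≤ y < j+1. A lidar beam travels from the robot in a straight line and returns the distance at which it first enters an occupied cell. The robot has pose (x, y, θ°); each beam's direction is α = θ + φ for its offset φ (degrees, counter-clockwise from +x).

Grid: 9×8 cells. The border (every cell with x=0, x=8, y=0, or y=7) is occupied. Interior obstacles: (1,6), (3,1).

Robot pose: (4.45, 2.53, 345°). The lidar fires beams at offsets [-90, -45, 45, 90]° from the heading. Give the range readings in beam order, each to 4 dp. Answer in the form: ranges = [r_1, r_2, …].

ranges = [1.5840, 1.7667, 4.0992, 4.6277]

beam 1: φ=-90°, α=255°
  cosα=-0.2588 sinα=-0.9659 | (4,2) | tMaxX 1.7387 tMaxY 0.5487 | tΔX 3.8637 tΔY 1.0353
    t=0.5487 [y] (4,1)
    t=1.5840 [y] (4,0) — stop
  → r_1 = 1.5840
beam 2: φ=-45°, α=300°
  cosα=0.5000 sinα=-0.8660 | (4,2) | tMaxX 1.1000 tMaxY 0.6120 | tΔX 2.0000 tΔY 1.1547
    t=0.6120 [y] (4,1)
    t=1.1000 [x] (5,1)
    t=1.7667 [y] (5,0) — stop
  → r_2 = 1.7667
beam 3: φ=45°, α=30°
  cosα=0.8660 sinα=0.5000 | (4,2) | tMaxX 0.6351 tMaxY 0.9400 | tΔX 1.1547 tΔY 2.0000
    t=0.6351 [x] (5,2)
    t=0.9400 [y] (5,3)
    t=1.7898 [x] (6,3)
    t=2.9400 [y] (6,4)
    t=2.9445 [x] (7,4)
    t=4.0992 [x] (8,4) — stop
  → r_3 = 4.0992
beam 4: φ=90°, α=75°
  cosα=0.2588 sinα=0.9659 | (4,2) | tMaxX 2.1250 tMaxY 0.4866 | tΔX 3.8637 tΔY 1.0353
    t=0.4866 [y] (4,3)
    t=1.5219 [y] (4,4)
    t=2.1250 [x] (5,4)
    t=2.5571 [y] (5,5)
    t=3.5924 [y] (5,6)
    t=4.6277 [y] (5,7) — stop
  → r_4 = 4.6277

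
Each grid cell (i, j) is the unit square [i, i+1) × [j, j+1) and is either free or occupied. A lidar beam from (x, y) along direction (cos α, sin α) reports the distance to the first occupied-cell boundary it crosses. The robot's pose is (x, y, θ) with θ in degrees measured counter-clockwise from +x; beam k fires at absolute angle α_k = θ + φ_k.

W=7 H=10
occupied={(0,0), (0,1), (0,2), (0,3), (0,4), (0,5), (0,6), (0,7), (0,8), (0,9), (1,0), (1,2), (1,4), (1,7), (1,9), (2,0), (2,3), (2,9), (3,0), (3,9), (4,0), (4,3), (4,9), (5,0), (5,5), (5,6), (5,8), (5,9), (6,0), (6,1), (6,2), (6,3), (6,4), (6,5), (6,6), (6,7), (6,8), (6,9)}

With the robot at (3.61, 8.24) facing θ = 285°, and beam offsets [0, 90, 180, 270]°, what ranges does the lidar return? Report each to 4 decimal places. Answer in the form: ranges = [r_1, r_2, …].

ranges = [4.3896, 1.4390, 0.7868, 1.6668]

beam 1: φ=0°, α=285°
  dir = (cos 285°, sin 285°) = (0.2588, -0.9659); from cell (3,8)
  next x-line at t=1.5068, next y-line at t=0.2485; Δt_x=3.8637, Δt_y=1.0353
    y: enter (3,7) at t=0.2485
    y: enter (3,6) at t=1.2837
    x: enter (4,6) at t=1.5068
    y: enter (4,5) at t=2.3190
    y: enter (4,4) at t=3.3543
    y: enter (4,3) at t=4.3896 ← occupied
  → r_1 = 4.3896
beam 2: φ=90°, α=15°
  dir = (cos 15°, sin 15°) = (0.9659, 0.2588); from cell (3,8)
  next x-line at t=0.4038, next y-line at t=2.9364; Δt_x=1.0353, Δt_y=3.8637
    x: enter (4,8) at t=0.4038
    x: enter (5,8) at t=1.4390 ← occupied
  → r_2 = 1.4390
beam 3: φ=180°, α=105°
  dir = (cos 105°, sin 105°) = (-0.2588, 0.9659); from cell (3,8)
  next x-line at t=2.3569, next y-line at t=0.7868; Δt_x=3.8637, Δt_y=1.0353
    y: enter (3,9) at t=0.7868 ← occupied
  → r_3 = 0.7868
beam 4: φ=270°, α=195°
  dir = (cos 195°, sin 195°) = (-0.9659, -0.2588); from cell (3,8)
  next x-line at t=0.6315, next y-line at t=0.9273; Δt_x=1.0353, Δt_y=3.8637
    x: enter (2,8) at t=0.6315
    y: enter (2,7) at t=0.9273
    x: enter (1,7) at t=1.6668 ← occupied
  → r_4 = 1.6668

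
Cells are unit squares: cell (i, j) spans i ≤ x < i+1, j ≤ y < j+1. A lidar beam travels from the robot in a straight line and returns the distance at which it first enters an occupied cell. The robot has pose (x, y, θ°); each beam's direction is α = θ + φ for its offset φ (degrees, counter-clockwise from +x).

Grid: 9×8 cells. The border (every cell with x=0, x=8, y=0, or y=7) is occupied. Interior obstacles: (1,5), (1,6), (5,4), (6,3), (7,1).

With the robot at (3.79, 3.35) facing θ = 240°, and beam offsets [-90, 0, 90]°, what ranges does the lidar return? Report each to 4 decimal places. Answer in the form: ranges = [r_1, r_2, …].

beam 1: φ=-90°, α=150°
  d=(-0.8660,0.5000)  start (3,3)  tX=0.9122 tY=1.3000  stride 1/|dx|=1.1547 1/|dy|=2.0000
    cross x-line → (2,3), t=0.9122
    cross y-line → (2,4), t=1.3000
    cross x-line → (1,4), t=2.0669
    cross x-line → (0,4), t=3.2216 (wall)
  → r_1 = 3.2216
beam 2: φ=0°, α=240°
  d=(-0.5000,-0.8660)  start (3,3)  tX=1.5800 tY=0.4041  stride 1/|dx|=2.0000 1/|dy|=1.1547
    cross y-line → (3,2), t=0.4041
    cross y-line → (3,1), t=1.5588
    cross x-line → (2,1), t=1.5800
    cross y-line → (2,0), t=2.7135 (wall)
  → r_2 = 2.7135
beam 3: φ=90°, α=330°
  d=(0.8660,-0.5000)  start (3,3)  tX=0.2425 tY=0.7000  stride 1/|dx|=1.1547 1/|dy|=2.0000
    cross x-line → (4,3), t=0.2425
    cross y-line → (4,2), t=0.7000
    cross x-line → (5,2), t=1.3972
    cross x-line → (6,2), t=2.5519
    cross y-line → (6,1), t=2.7000
    cross x-line → (7,1), t=3.7066 (wall)
  → r_3 = 3.7066

ranges = [3.2216, 2.7135, 3.7066]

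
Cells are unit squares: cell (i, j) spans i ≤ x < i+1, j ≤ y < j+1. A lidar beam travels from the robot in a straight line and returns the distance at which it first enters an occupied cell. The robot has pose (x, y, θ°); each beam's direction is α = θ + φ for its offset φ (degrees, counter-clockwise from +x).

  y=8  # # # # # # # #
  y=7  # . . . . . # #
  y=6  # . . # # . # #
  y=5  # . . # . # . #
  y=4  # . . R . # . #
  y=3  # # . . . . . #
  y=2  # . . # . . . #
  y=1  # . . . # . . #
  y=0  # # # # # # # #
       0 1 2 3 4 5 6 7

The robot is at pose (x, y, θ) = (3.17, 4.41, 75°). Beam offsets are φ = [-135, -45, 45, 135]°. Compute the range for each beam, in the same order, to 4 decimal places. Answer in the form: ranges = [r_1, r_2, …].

beam 1: φ=-135°, α=300°
  dir = (cos 300°, sin 300°) = (0.5000, -0.8660); from cell (3,4)
  next x-line at t=1.6600, next y-line at t=0.4734; Δt_x=2.0000, Δt_y=1.1547
    y: enter (3,3) at t=0.4734
    y: enter (3,2) at t=1.6281 ← occupied
  → r_1 = 1.6281
beam 2: φ=-45°, α=30°
  dir = (cos 30°, sin 30°) = (0.8660, 0.5000); from cell (3,4)
  next x-line at t=0.9584, next y-line at t=1.1800; Δt_x=1.1547, Δt_y=2.0000
    x: enter (4,4) at t=0.9584
    y: enter (4,5) at t=1.1800
    x: enter (5,5) at t=2.1131 ← occupied
  → r_2 = 2.1131
beam 3: φ=45°, α=120°
  dir = (cos 120°, sin 120°) = (-0.5000, 0.8660); from cell (3,4)
  next x-line at t=0.3400, next y-line at t=0.6813; Δt_x=2.0000, Δt_y=1.1547
    x: enter (2,4) at t=0.3400
    y: enter (2,5) at t=0.6813
    y: enter (2,6) at t=1.8360
    x: enter (1,6) at t=2.3400
    y: enter (1,7) at t=2.9907
    y: enter (1,8) at t=4.1454 ← occupied
  → r_3 = 4.1454
beam 4: φ=135°, α=210°
  dir = (cos 210°, sin 210°) = (-0.8660, -0.5000); from cell (3,4)
  next x-line at t=0.1963, next y-line at t=0.8200; Δt_x=1.1547, Δt_y=2.0000
    x: enter (2,4) at t=0.1963
    y: enter (2,3) at t=0.8200
    x: enter (1,3) at t=1.3510 ← occupied
  → r_4 = 1.3510

ranges = [1.6281, 2.1131, 4.1454, 1.3510]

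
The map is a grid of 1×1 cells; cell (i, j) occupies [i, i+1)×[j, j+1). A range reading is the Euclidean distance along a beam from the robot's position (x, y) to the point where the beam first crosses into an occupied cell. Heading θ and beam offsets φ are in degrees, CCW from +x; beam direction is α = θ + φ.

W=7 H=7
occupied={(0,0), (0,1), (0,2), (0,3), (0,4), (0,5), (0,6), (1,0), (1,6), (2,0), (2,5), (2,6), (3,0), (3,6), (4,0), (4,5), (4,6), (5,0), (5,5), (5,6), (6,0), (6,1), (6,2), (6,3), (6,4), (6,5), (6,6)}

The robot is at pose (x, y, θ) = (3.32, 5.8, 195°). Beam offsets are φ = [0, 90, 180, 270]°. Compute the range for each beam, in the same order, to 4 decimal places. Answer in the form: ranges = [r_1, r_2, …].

beam 1: φ=0°, α=195°
  cosα=-0.9659 sinα=-0.2588 | (3,5) | tMaxX 0.3313 tMaxY 3.0910 | tΔX 1.0353 tΔY 3.8637
    t=0.3313 [x] (2,5) — stop
  → r_1 = 0.3313
beam 2: φ=90°, α=285°
  cosα=0.2588 sinα=-0.9659 | (3,5) | tMaxX 2.6273 tMaxY 0.8282 | tΔX 3.8637 tΔY 1.0353
    t=0.8282 [y] (3,4)
    t=1.8635 [y] (3,3)
    t=2.6273 [x] (4,3)
    t=2.8988 [y] (4,2)
    t=3.9340 [y] (4,1)
    t=4.9693 [y] (4,0) — stop
  → r_2 = 4.9693
beam 3: φ=180°, α=15°
  cosα=0.9659 sinα=0.2588 | (3,5) | tMaxX 0.7040 tMaxY 0.7727 | tΔX 1.0353 tΔY 3.8637
    t=0.7040 [x] (4,5) — stop
  → r_3 = 0.7040
beam 4: φ=270°, α=105°
  cosα=-0.2588 sinα=0.9659 | (3,5) | tMaxX 1.2364 tMaxY 0.2071 | tΔX 3.8637 tΔY 1.0353
    t=0.2071 [y] (3,6) — stop
  → r_4 = 0.2071

ranges = [0.3313, 4.9693, 0.7040, 0.2071]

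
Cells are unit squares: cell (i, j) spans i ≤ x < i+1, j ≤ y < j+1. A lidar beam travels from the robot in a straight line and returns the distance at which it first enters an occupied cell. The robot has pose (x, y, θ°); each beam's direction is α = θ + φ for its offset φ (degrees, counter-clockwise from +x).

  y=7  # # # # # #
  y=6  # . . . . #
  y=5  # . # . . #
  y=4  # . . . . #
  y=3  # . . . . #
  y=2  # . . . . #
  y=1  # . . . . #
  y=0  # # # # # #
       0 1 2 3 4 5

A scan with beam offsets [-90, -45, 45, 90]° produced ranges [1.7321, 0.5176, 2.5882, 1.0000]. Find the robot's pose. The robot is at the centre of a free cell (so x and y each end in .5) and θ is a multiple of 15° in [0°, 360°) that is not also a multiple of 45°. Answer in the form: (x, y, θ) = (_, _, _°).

Enumerate (i+0.5, j+0.5, θ) over the 23 free cells and 16 admissible headings. For each, cast all 4 beams and compare to the given ranges.
  (1.5, 1.5, 120°): beam 1 = 4.0415 ≠ 1.7321 ✗
  (4.5, 3.5, 330°): beam 1 = 2.8868 ≠ 1.7321 ✗
  (4.5, 6.5, 60°): beam 1 = 0.5774 ≠ 1.7321 ✗
  (3.5, 3.5, 75°): beam 1 = 1.5529 ≠ 1.7321 ✗
  (1.5, 6.5, 240°): beam 1 = 0.5774 ≠ 1.7321 ✗
  …
  (2.5, 6.5, 300°): r_1=1.7321, r_2=0.5176, r_3=2.5882, r_4=1.0000 — all match ✓
Only this pose fits every beam.

(x, y, θ) = (2.5, 6.5, 300°)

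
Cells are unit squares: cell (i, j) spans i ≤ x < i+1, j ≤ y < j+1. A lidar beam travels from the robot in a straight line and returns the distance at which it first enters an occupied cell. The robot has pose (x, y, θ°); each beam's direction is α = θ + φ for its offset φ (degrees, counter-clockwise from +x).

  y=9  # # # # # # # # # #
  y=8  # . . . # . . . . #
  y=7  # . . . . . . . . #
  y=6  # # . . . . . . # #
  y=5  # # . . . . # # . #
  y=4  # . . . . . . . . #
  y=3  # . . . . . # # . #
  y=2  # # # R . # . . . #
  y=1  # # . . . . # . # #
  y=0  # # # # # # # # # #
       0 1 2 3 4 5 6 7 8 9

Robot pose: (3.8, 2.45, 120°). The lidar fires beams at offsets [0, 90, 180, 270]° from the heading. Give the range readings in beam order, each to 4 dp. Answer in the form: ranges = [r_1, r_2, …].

beam 1: φ=0°, α=120°
  cosα=-0.5000 sinα=0.8660 | (3,2) | tMaxX 1.6000 tMaxY 0.6351 | tΔX 2.0000 tΔY 1.1547
    t=0.6351 [y] (3,3)
    t=1.6000 [x] (2,3)
    t=1.7898 [y] (2,4)
    t=2.9445 [y] (2,5)
    t=3.6000 [x] (1,5) — stop
  → r_1 = 3.6000
beam 2: φ=90°, α=210°
  cosα=-0.8660 sinα=-0.5000 | (3,2) | tMaxX 0.9238 tMaxY 0.9000 | tΔX 1.1547 tΔY 2.0000
    t=0.9000 [y] (3,1)
    t=0.9238 [x] (2,1)
    t=2.0785 [x] (1,1) — stop
  → r_2 = 2.0785
beam 3: φ=180°, α=300°
  cosα=0.5000 sinα=-0.8660 | (3,2) | tMaxX 0.4000 tMaxY 0.5196 | tΔX 2.0000 tΔY 1.1547
    t=0.4000 [x] (4,2)
    t=0.5196 [y] (4,1)
    t=1.6743 [y] (4,0) — stop
  → r_3 = 1.6743
beam 4: φ=270°, α=30°
  cosα=0.8660 sinα=0.5000 | (3,2) | tMaxX 0.2309 tMaxY 1.1000 | tΔX 1.1547 tΔY 2.0000
    t=0.2309 [x] (4,2)
    t=1.1000 [y] (4,3)
    t=1.3856 [x] (5,3)
    t=2.5403 [x] (6,3) — stop
  → r_4 = 2.5403

ranges = [3.6000, 2.0785, 1.6743, 2.5403]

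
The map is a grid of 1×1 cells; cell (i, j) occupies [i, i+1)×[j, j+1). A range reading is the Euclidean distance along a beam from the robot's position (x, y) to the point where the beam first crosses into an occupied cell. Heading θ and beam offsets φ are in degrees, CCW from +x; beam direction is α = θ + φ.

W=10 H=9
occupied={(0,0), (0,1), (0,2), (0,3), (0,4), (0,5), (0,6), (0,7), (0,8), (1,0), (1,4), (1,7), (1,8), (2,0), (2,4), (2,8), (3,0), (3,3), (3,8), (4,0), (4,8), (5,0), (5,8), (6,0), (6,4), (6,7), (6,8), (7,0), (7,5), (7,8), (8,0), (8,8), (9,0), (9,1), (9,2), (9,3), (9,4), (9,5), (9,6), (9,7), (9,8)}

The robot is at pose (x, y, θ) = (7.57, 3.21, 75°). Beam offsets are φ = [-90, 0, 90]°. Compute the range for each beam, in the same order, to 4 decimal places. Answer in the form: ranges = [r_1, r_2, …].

ranges = [1.4804, 4.9590, 4.7312]

beam 1: φ=-90°, α=345°
  d=(0.9659,-0.2588)  start (7,3)  tX=0.4452 tY=0.8114  stride 1/|dx|=1.0353 1/|dy|=3.8637
    cross x-line → (8,3), t=0.4452
    cross y-line → (8,2), t=0.8114
    cross x-line → (9,2), t=1.4804 (wall)
  → r_1 = 1.4804
beam 2: φ=0°, α=75°
  d=(0.2588,0.9659)  start (7,3)  tX=1.6614 tY=0.8179  stride 1/|dx|=3.8637 1/|dy|=1.0353
    cross y-line → (7,4), t=0.8179
    cross x-line → (8,4), t=1.6614
    cross y-line → (8,5), t=1.8531
    cross y-line → (8,6), t=2.8884
    cross y-line → (8,7), t=3.9237
    cross y-line → (8,8), t=4.9590 (wall)
  → r_2 = 4.9590
beam 3: φ=90°, α=165°
  d=(-0.9659,0.2588)  start (7,3)  tX=0.5901 tY=3.0523  stride 1/|dx|=1.0353 1/|dy|=3.8637
    cross x-line → (6,3), t=0.5901
    cross x-line → (5,3), t=1.6254
    cross x-line → (4,3), t=2.6607
    cross y-line → (4,4), t=3.0523
    cross x-line → (3,4), t=3.6959
    cross x-line → (2,4), t=4.7312 (wall)
  → r_3 = 4.7312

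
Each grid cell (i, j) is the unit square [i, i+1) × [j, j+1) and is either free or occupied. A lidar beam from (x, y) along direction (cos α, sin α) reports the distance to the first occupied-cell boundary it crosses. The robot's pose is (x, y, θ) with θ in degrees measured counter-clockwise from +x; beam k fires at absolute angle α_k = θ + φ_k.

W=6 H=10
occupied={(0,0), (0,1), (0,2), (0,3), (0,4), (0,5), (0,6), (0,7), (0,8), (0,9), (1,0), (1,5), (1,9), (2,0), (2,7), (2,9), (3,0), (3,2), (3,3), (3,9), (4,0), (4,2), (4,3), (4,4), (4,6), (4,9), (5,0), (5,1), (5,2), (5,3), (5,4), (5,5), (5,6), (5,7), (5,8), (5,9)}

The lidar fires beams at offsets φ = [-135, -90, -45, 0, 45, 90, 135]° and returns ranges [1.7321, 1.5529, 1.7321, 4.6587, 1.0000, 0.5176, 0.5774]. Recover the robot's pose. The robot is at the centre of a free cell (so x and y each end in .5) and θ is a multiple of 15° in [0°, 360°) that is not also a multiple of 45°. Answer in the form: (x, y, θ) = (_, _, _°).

(x, y, θ) = (1.5, 2.5, 75°)

Candidates: 24 free-cell centres × 16 headings = 384 poses. Raycast each; keep the one whose scan matches to 4 dp.
  (2.5, 5.5, 75°): beam 2 = 1.9319 ≠ 1.5529 ✗
  (3.5, 5.5, 210°): beam 1 = 3.6235 ≠ 1.7321 ✗
  (1.5, 4.5, 75°): beam 1 = 4.0415 ≠ 1.7321 ✗
  (4.5, 1.5, 60°): beam 1 = 0.5176 ≠ 1.7321 ✗
  (3.5, 6.5, 75°): beam 2 = 0.5176 ≠ 1.5529 ✗
  …
  (1.5, 2.5, 75°): r_1=1.7321, r_2=1.5529, r_3=1.7321, r_4=4.6587, r_5=1.0000, r_6=0.5176, r_7=0.5774 — all match ✓
No second candidate reproduces the full scan.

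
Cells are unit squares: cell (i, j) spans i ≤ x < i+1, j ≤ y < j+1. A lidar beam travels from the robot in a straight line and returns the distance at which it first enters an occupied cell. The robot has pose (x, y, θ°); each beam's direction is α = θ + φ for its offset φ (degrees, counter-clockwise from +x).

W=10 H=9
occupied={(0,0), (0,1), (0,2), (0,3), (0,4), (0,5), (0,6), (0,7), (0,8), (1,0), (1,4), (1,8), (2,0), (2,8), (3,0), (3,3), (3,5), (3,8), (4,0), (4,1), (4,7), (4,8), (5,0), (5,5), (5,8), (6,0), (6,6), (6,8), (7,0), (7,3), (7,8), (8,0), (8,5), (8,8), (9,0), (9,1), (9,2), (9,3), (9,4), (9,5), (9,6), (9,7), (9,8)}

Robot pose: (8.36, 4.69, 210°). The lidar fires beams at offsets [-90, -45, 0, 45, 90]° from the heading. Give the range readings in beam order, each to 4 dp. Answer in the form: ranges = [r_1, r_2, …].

ranges = [0.3580, 2.4433, 1.3800, 1.3909, 1.2800]

beam 1: φ=-90°, α=120°
  d=(-0.5000,0.8660)  start (8,4)  tX=0.7200 tY=0.3580  stride 1/|dx|=2.0000 1/|dy|=1.1547
    cross y-line → (8,5), t=0.3580 (wall)
  → r_1 = 0.3580
beam 2: φ=-45°, α=165°
  d=(-0.9659,0.2588)  start (8,4)  tX=0.3727 tY=1.1977  stride 1/|dx|=1.0353 1/|dy|=3.8637
    cross x-line → (7,4), t=0.3727
    cross y-line → (7,5), t=1.1977
    cross x-line → (6,5), t=1.4080
    cross x-line → (5,5), t=2.4433 (wall)
  → r_2 = 2.4433
beam 3: φ=0°, α=210°
  d=(-0.8660,-0.5000)  start (8,4)  tX=0.4157 tY=1.3800  stride 1/|dx|=1.1547 1/|dy|=2.0000
    cross x-line → (7,4), t=0.4157
    cross y-line → (7,3), t=1.3800 (wall)
  → r_3 = 1.3800
beam 4: φ=45°, α=255°
  d=(-0.2588,-0.9659)  start (8,4)  tX=1.3909 tY=0.7143  stride 1/|dx|=3.8637 1/|dy|=1.0353
    cross y-line → (8,3), t=0.7143
    cross x-line → (7,3), t=1.3909 (wall)
  → r_4 = 1.3909
beam 5: φ=90°, α=300°
  d=(0.5000,-0.8660)  start (8,4)  tX=1.2800 tY=0.7967  stride 1/|dx|=2.0000 1/|dy|=1.1547
    cross y-line → (8,3), t=0.7967
    cross x-line → (9,3), t=1.2800 (wall)
  → r_5 = 1.2800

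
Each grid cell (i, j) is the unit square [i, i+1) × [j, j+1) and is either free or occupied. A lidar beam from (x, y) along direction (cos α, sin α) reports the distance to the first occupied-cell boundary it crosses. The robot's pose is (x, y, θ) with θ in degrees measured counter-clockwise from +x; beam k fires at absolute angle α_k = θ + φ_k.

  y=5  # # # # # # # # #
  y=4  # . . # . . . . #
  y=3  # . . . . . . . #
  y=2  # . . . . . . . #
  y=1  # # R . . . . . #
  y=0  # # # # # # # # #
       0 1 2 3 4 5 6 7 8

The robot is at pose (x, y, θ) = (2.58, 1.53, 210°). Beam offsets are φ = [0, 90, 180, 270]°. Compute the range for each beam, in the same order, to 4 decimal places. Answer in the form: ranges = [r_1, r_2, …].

ranges = [0.6697, 0.6120, 6.2585, 3.1600]

beam 1: φ=0°, α=210°
  dir = (cos 210°, sin 210°) = (-0.8660, -0.5000); from cell (2,1)
  next x-line at t=0.6697, next y-line at t=1.0600; Δt_x=1.1547, Δt_y=2.0000
    x: enter (1,1) at t=0.6697 ← occupied
  → r_1 = 0.6697
beam 2: φ=90°, α=300°
  dir = (cos 300°, sin 300°) = (0.5000, -0.8660); from cell (2,1)
  next x-line at t=0.8400, next y-line at t=0.6120; Δt_x=2.0000, Δt_y=1.1547
    y: enter (2,0) at t=0.6120 ← occupied
  → r_2 = 0.6120
beam 3: φ=180°, α=30°
  dir = (cos 30°, sin 30°) = (0.8660, 0.5000); from cell (2,1)
  next x-line at t=0.4850, next y-line at t=0.9400; Δt_x=1.1547, Δt_y=2.0000
    x: enter (3,1) at t=0.4850
    y: enter (3,2) at t=0.9400
    x: enter (4,2) at t=1.6397
    x: enter (5,2) at t=2.7944
    y: enter (5,3) at t=2.9400
    x: enter (6,3) at t=3.9491
    y: enter (6,4) at t=4.9400
    x: enter (7,4) at t=5.1038
    x: enter (8,4) at t=6.2585 ← occupied
  → r_3 = 6.2585
beam 4: φ=270°, α=120°
  dir = (cos 120°, sin 120°) = (-0.5000, 0.8660); from cell (2,1)
  next x-line at t=1.1600, next y-line at t=0.5427; Δt_x=2.0000, Δt_y=1.1547
    y: enter (2,2) at t=0.5427
    x: enter (1,2) at t=1.1600
    y: enter (1,3) at t=1.6974
    y: enter (1,4) at t=2.8521
    x: enter (0,4) at t=3.1600 ← occupied
  → r_4 = 3.1600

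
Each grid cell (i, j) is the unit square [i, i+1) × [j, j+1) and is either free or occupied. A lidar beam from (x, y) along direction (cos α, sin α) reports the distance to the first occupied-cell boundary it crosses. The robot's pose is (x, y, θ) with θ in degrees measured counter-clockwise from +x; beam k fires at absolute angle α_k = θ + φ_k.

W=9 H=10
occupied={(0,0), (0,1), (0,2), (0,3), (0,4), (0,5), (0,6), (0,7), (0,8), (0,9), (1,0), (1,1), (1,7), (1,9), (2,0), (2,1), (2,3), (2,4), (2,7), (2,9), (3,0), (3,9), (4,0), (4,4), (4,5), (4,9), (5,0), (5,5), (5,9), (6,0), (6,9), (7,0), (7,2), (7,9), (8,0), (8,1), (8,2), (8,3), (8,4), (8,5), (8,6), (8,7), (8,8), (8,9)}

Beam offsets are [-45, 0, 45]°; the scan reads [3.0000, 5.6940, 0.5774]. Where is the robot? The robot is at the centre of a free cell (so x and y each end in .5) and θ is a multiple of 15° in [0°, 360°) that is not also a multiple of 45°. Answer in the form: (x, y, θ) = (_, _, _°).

The pose lattice has 46·16 = 736 candidates. Test each by forward raycasting.
  (6.5, 2.5, 120°): beam 1 = 5.7956 ≠ 3.0000 ✗
  (2.5, 6.5, 255°): beam 1 = 1.7321 ≠ 3.0000 ✗
  (4.5, 8.5, 75°): beam 1 = 1.0000 ≠ 3.0000 ✗
  …
  (2.5, 2.5, 15°): r_1=3.0000, r_2=5.6940, r_3=0.5774 — all match ✓
No second candidate reproduces the full scan.

(x, y, θ) = (2.5, 2.5, 15°)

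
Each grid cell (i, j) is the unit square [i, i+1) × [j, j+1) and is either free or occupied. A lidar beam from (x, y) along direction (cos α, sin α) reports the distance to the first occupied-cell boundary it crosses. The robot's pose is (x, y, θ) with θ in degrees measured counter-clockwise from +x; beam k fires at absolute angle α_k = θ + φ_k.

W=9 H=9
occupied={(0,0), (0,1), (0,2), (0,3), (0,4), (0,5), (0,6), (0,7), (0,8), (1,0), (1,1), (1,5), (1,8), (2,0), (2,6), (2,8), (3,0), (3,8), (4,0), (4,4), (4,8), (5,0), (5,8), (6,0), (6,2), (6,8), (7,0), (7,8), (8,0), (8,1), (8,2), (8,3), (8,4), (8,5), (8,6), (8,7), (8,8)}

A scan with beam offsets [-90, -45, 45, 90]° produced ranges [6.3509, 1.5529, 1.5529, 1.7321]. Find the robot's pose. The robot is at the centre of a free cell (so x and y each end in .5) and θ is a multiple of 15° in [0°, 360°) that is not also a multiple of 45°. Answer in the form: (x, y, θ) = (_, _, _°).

The pose lattice has 44·16 = 704 candidates. Test each by forward raycasting.
  (7.5, 4.5, 330°): beam 1 = 1.7321 ≠ 6.3509 ✗
  (4.5, 1.5, 60°): beam 1 = 1.0000 ≠ 6.3509 ✗
  (2.5, 7.5, 150°): beam 1 = 0.5774 ≠ 6.3509 ✗
  …
  (2.5, 4.5, 120°): r_1=6.3509, r_2=1.5529, r_3=1.5529, r_4=1.7321 — all match ✓
Unique over the lattice → pose = (2.5, 4.5, 120°).

(x, y, θ) = (2.5, 4.5, 120°)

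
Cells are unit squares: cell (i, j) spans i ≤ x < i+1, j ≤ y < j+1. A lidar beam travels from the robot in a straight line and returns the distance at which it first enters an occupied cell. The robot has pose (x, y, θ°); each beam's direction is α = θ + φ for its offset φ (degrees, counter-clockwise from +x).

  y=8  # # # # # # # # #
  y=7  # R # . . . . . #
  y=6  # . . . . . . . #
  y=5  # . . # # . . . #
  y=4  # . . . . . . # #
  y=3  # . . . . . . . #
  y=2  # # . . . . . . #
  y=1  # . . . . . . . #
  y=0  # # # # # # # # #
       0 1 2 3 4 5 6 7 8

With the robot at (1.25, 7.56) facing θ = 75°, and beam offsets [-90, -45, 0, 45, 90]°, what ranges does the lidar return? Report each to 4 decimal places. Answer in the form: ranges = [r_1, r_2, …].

ranges = [0.7765, 0.8660, 0.4555, 0.5000, 0.2588]

beam 1: φ=-90°, α=345°
  cosα=0.9659 sinα=-0.2588 | (1,7) | tMaxX 0.7765 tMaxY 2.1637 | tΔX 1.0353 tΔY 3.8637
    t=0.7765 [x] (2,7) — stop
  → r_1 = 0.7765
beam 2: φ=-45°, α=30°
  cosα=0.8660 sinα=0.5000 | (1,7) | tMaxX 0.8660 tMaxY 0.8800 | tΔX 1.1547 tΔY 2.0000
    t=0.8660 [x] (2,7) — stop
  → r_2 = 0.8660
beam 3: φ=0°, α=75°
  cosα=0.2588 sinα=0.9659 | (1,7) | tMaxX 2.8978 tMaxY 0.4555 | tΔX 3.8637 tΔY 1.0353
    t=0.4555 [y] (1,8) — stop
  → r_3 = 0.4555
beam 4: φ=45°, α=120°
  cosα=-0.5000 sinα=0.8660 | (1,7) | tMaxX 0.5000 tMaxY 0.5081 | tΔX 2.0000 tΔY 1.1547
    t=0.5000 [x] (0,7) — stop
  → r_4 = 0.5000
beam 5: φ=90°, α=165°
  cosα=-0.9659 sinα=0.2588 | (1,7) | tMaxX 0.2588 tMaxY 1.7000 | tΔX 1.0353 tΔY 3.8637
    t=0.2588 [x] (0,7) — stop
  → r_5 = 0.2588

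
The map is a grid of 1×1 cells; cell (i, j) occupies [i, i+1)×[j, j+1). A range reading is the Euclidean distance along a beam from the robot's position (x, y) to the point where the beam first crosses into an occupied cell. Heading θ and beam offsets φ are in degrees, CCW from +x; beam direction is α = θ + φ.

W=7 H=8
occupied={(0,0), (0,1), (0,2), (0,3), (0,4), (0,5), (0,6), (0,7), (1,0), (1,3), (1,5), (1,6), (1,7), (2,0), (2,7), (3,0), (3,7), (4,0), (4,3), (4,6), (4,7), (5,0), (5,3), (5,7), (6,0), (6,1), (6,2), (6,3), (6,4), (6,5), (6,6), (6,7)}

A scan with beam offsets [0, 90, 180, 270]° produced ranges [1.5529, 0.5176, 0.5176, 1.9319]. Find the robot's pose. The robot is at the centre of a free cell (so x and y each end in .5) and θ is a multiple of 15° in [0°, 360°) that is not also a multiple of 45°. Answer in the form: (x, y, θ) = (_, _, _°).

(x, y, θ) = (1.5, 1.5, 75°)

Candidates: 24 free-cell centres × 16 headings = 384 poses. Raycast each; keep the one whose scan matches to 4 dp.
  (2.5, 5.5, 60°): beam 1 = 1.7321 ≠ 1.5529 ✗
  (3.5, 1.5, 15°): beam 1 = 2.5882 ≠ 1.5529 ✗
  (5.5, 6.5, 255°): beam 1 = 2.5882 ≠ 1.5529 ✗
  (1.5, 1.5, 60°): beam 1 = 5.1962 ≠ 1.5529 ✗
  …
  (1.5, 1.5, 75°): r_1=1.5529, r_2=0.5176, r_3=0.5176, r_4=1.9319 — all match ✓
No second candidate reproduces the full scan.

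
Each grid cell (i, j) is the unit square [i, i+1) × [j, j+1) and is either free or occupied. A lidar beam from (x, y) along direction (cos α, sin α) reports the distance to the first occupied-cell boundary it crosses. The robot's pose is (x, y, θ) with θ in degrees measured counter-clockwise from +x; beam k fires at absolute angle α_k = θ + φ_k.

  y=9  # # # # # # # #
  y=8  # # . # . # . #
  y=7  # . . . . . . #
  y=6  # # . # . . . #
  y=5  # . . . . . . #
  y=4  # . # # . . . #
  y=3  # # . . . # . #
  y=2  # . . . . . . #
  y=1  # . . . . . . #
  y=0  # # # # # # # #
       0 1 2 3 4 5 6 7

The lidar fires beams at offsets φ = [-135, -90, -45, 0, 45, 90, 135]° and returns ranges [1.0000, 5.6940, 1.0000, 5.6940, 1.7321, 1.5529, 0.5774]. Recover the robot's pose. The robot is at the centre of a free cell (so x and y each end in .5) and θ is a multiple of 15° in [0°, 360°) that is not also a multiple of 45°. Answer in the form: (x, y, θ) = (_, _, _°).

(x, y, θ) = (6.5, 2.5, 195°)

Candidates: 39 free-cell centres × 16 headings = 624 poses. Raycast each; keep the one whose scan matches to 4 dp.
  (1.5, 1.5, 210°): beam 1 = 1.5529 ≠ 1.0000 ✗
  (2.5, 5.5, 165°): beam 2 = 2.5882 ≠ 5.6940 ✗
  (5.5, 4.5, 15°): beam 1 = 0.5774 ≠ 1.0000 ✗
  …
  (6.5, 2.5, 195°): r_1=1.0000, r_2=5.6940, r_3=1.0000, r_4=5.6940, r_5=1.7321, r_6=1.5529, r_7=0.5774 — all match ✓
Only this pose fits every beam.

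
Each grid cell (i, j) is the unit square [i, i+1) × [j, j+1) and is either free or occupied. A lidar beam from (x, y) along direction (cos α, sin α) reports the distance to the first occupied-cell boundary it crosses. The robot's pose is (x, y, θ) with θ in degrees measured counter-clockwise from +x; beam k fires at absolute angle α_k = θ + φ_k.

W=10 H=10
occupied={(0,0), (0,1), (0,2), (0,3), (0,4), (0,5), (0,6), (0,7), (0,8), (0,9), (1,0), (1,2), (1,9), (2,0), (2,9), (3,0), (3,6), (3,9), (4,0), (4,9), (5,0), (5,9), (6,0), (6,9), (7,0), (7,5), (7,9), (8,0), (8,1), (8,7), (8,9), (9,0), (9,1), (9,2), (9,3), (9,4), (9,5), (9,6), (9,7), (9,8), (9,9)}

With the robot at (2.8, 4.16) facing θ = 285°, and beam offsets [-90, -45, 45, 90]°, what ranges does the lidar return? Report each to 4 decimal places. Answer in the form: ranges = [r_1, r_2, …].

ranges = [1.8635, 1.6000, 6.0044, 4.3482]

beam 1: φ=-90°, α=195°
  dir = (cos 195°, sin 195°) = (-0.9659, -0.2588); from cell (2,4)
  next x-line at t=0.8282, next y-line at t=0.6182; Δt_x=1.0353, Δt_y=3.8637
    y: enter (2,3) at t=0.6182
    x: enter (1,3) at t=0.8282
    x: enter (0,3) at t=1.8635 ← occupied
  → r_1 = 1.8635
beam 2: φ=-45°, α=240°
  dir = (cos 240°, sin 240°) = (-0.5000, -0.8660); from cell (2,4)
  next x-line at t=1.6000, next y-line at t=0.1848; Δt_x=2.0000, Δt_y=1.1547
    y: enter (2,3) at t=0.1848
    y: enter (2,2) at t=1.3395
    x: enter (1,2) at t=1.6000 ← occupied
  → r_2 = 1.6000
beam 3: φ=45°, α=330°
  dir = (cos 330°, sin 330°) = (0.8660, -0.5000); from cell (2,4)
  next x-line at t=0.2309, next y-line at t=0.3200; Δt_x=1.1547, Δt_y=2.0000
    x: enter (3,4) at t=0.2309
    y: enter (3,3) at t=0.3200
    x: enter (4,3) at t=1.3856
    y: enter (4,2) at t=2.3200
    x: enter (5,2) at t=2.5403
    x: enter (6,2) at t=3.6950
    y: enter (6,1) at t=4.3200
    x: enter (7,1) at t=4.8497
    x: enter (8,1) at t=6.0044 ← occupied
  → r_3 = 6.0044
beam 4: φ=90°, α=15°
  dir = (cos 15°, sin 15°) = (0.9659, 0.2588); from cell (2,4)
  next x-line at t=0.2071, next y-line at t=3.2455; Δt_x=1.0353, Δt_y=3.8637
    x: enter (3,4) at t=0.2071
    x: enter (4,4) at t=1.2423
    x: enter (5,4) at t=2.2776
    y: enter (5,5) at t=3.2455
    x: enter (6,5) at t=3.3129
    x: enter (7,5) at t=4.3482 ← occupied
  → r_4 = 4.3482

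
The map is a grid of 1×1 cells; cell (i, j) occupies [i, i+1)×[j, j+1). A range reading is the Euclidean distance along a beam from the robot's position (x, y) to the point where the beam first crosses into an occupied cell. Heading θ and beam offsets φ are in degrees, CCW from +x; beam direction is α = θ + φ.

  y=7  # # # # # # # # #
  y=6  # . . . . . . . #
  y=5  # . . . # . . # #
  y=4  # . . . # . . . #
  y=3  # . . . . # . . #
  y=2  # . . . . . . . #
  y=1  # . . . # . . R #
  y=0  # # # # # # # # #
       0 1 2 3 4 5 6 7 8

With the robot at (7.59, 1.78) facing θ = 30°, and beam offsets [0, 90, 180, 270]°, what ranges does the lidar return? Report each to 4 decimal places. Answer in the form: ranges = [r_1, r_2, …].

beam 1: φ=0°, α=30°
  d=(0.8660,0.5000)  start (7,1)  tX=0.4734 tY=0.4400  stride 1/|dx|=1.1547 1/|dy|=2.0000
    cross y-line → (7,2), t=0.4400
    cross x-line → (8,2), t=0.4734 (wall)
  → r_1 = 0.4734
beam 2: φ=90°, α=120°
  d=(-0.5000,0.8660)  start (7,1)  tX=1.1800 tY=0.2540  stride 1/|dx|=2.0000 1/|dy|=1.1547
    cross y-line → (7,2), t=0.2540
    cross x-line → (6,2), t=1.1800
    cross y-line → (6,3), t=1.4087
    cross y-line → (6,4), t=2.5634
    cross x-line → (5,4), t=3.1800
    cross y-line → (5,5), t=3.7181
    cross y-line → (5,6), t=4.8728
    cross x-line → (4,6), t=5.1800
    cross y-line → (4,7), t=6.0275 (wall)
  → r_2 = 6.0275
beam 3: φ=180°, α=210°
  d=(-0.8660,-0.5000)  start (7,1)  tX=0.6813 tY=1.5600  stride 1/|dx|=1.1547 1/|dy|=2.0000
    cross x-line → (6,1), t=0.6813
    cross y-line → (6,0), t=1.5600 (wall)
  → r_3 = 1.5600
beam 4: φ=270°, α=300°
  d=(0.5000,-0.8660)  start (7,1)  tX=0.8200 tY=0.9007  stride 1/|dx|=2.0000 1/|dy|=1.1547
    cross x-line → (8,1), t=0.8200 (wall)
  → r_4 = 0.8200

ranges = [0.4734, 6.0275, 1.5600, 0.8200]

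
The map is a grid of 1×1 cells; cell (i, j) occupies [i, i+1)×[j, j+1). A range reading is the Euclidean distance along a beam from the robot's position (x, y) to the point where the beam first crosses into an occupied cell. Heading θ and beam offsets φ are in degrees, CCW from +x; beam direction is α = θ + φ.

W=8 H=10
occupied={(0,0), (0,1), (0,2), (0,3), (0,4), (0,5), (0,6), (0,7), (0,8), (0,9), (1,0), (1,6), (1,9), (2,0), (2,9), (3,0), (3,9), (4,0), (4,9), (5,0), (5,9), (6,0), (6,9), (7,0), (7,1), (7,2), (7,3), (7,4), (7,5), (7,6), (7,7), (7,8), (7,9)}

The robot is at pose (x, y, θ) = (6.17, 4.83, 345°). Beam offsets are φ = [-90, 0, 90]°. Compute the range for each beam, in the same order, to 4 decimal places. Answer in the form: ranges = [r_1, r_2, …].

ranges = [3.9651, 0.8593, 3.2069]

beam 1: φ=-90°, α=255°
  dir = (cos 255°, sin 255°) = (-0.2588, -0.9659); from cell (6,4)
  next x-line at t=0.6568, next y-line at t=0.8593; Δt_x=3.8637, Δt_y=1.0353
    x: enter (5,4) at t=0.6568
    y: enter (5,3) at t=0.8593
    y: enter (5,2) at t=1.8946
    y: enter (5,1) at t=2.9298
    y: enter (5,0) at t=3.9651 ← occupied
  → r_1 = 3.9651
beam 2: φ=0°, α=345°
  dir = (cos 345°, sin 345°) = (0.9659, -0.2588); from cell (6,4)
  next x-line at t=0.8593, next y-line at t=3.2069; Δt_x=1.0353, Δt_y=3.8637
    x: enter (7,4) at t=0.8593 ← occupied
  → r_2 = 0.8593
beam 3: φ=90°, α=75°
  dir = (cos 75°, sin 75°) = (0.2588, 0.9659); from cell (6,4)
  next x-line at t=3.2069, next y-line at t=0.1760; Δt_x=3.8637, Δt_y=1.0353
    y: enter (6,5) at t=0.1760
    y: enter (6,6) at t=1.2113
    y: enter (6,7) at t=2.2465
    x: enter (7,7) at t=3.2069 ← occupied
  → r_3 = 3.2069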